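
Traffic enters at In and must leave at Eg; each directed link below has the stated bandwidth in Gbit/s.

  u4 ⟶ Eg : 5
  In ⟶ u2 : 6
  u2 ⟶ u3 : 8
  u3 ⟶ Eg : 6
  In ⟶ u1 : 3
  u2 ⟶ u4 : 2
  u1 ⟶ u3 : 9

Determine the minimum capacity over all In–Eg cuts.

Augment In→u1→u3→Eg: bottleneck 3, flow now 3.
Augment In→u2→u3→Eg: bottleneck 3, flow now 6.
Augment In→u2→u4→Eg: bottleneck 2, flow now 8.
No augmenting path remains; maximum flow = 8.
By max-flow min-cut, the minimum cut capacity equals the max flow.
In the residual graph, reachable from In: {In, u1, u2, u3}.
Min-cut edges: u2→u4 (2), u3→Eg (6); capacity 2 + 6 = 8.

8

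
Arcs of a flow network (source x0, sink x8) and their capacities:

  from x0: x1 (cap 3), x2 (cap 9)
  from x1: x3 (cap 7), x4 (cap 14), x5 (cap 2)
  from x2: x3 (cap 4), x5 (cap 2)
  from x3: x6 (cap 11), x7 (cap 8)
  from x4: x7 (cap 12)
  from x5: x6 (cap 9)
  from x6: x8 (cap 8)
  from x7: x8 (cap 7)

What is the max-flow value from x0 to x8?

9

Augment x0→x1→x3→x6→x8: bottleneck 3, flow now 3.
Augment x0→x2→x3→x6→x8: bottleneck 4, flow now 7.
Augment x0→x2→x5→x6→x8: bottleneck 1, flow now 8.
Augment x0→x2→x5→x6→x3→x7→x8: bottleneck 1, flow now 9. (uses reverse residual edge)
No augmenting path remains; maximum flow = 9.
In the residual graph, reachable from x0: {x0, x2}.
Min-cut edges: x0→x1 (3), x2→x3 (4), x2→x5 (2); capacity 3 + 4 + 2 = 9.
This cut is saturated, so no flow can exceed 9.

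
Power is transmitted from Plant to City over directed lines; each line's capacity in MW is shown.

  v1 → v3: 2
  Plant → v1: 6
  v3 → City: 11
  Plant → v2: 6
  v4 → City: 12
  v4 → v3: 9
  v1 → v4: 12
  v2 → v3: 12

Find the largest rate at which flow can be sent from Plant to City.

12

Augment Plant→v1→v3→City: bottleneck 2, flow now 2.
Augment Plant→v1→v4→City: bottleneck 4, flow now 6.
Augment Plant→v2→v3→City: bottleneck 6, flow now 12.
No augmenting path remains; maximum flow = 12.
In the residual graph, reachable from Plant: {Plant}.
Min-cut edges: Plant→v1 (6), Plant→v2 (6); capacity 6 + 6 = 12.
This cut is saturated, so no flow can exceed 12.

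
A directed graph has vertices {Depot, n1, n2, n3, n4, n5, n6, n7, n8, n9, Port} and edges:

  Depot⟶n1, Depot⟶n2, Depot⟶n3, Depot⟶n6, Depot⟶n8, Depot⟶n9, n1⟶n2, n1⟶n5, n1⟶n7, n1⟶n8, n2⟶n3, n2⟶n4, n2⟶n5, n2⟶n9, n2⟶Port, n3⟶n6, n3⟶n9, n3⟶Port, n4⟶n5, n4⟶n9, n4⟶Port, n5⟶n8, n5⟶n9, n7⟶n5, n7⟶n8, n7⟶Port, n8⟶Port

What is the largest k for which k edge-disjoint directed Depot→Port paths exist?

Assign every edge capacity 1; by Menger, the answer equals the max flow.
Path Depot→n2→Port (+1); total 1.
Path Depot→n3→Port (+1); total 2.
Path Depot→n8→Port (+1); total 3.
Path Depot→n1→n7→Port (+1); total 4.
No residual Depot→Port path; max flow = 4.
Certifying cut of size 4: {Depot→n1, Depot→n2, Depot→n3, Depot→n8}.

4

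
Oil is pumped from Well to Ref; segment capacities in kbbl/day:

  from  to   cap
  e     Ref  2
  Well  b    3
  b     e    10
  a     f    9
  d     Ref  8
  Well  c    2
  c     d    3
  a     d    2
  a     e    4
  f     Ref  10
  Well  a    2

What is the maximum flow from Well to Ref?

6

Augment Well→a→d→Ref: bottleneck 2, flow now 2.
Augment Well→b→e→Ref: bottleneck 2, flow now 4.
Augment Well→c→d→Ref: bottleneck 2, flow now 6.
No augmenting path remains; maximum flow = 6.
In the residual graph, reachable from Well: {Well, b, e}.
Min-cut edges: Well→a (2), Well→c (2), e→Ref (2); capacity 2 + 2 + 2 = 6.
This cut is saturated, so no flow can exceed 6.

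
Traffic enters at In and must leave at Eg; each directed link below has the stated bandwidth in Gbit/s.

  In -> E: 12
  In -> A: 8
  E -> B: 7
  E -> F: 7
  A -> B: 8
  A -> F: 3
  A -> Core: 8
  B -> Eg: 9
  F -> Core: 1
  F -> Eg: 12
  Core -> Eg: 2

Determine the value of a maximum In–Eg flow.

20

Augment In→E→B→Eg: bottleneck 7, flow now 7.
Augment In→E→F→Eg: bottleneck 5, flow now 12.
Augment In→A→B→Eg: bottleneck 2, flow now 14.
Augment In→A→F→Eg: bottleneck 3, flow now 17.
Augment In→A→Core→Eg: bottleneck 2, flow now 19.
Augment In→A→B→E→F→Eg: bottleneck 1, flow now 20. (uses reverse residual edge)
No augmenting path remains; maximum flow = 20.
In the residual graph, reachable from In: {In}.
Min-cut edges: In→E (12), In→A (8); capacity 12 + 8 = 20.
This cut is saturated, so no flow can exceed 20.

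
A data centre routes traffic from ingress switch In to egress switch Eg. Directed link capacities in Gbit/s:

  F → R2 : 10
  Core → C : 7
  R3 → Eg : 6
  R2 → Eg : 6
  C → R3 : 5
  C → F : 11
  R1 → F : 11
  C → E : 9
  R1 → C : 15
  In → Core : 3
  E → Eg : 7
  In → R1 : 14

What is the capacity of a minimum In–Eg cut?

Augment In→Core→C→R3→Eg: bottleneck 3, flow now 3.
Augment In→R1→C→R3→Eg: bottleneck 2, flow now 5.
Augment In→R1→C→E→Eg: bottleneck 7, flow now 12.
Augment In→R1→F→R2→Eg: bottleneck 5, flow now 17.
No augmenting path remains; maximum flow = 17.
By max-flow min-cut, the minimum cut capacity equals the max flow.
In the residual graph, reachable from In: {In}.
Min-cut edges: In→Core (3), In→R1 (14); capacity 3 + 14 = 17.

17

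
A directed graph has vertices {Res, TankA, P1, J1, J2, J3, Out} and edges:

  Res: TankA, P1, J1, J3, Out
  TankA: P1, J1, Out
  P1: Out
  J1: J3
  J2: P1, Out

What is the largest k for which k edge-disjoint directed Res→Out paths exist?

3

Assign every edge capacity 1; by Menger, the answer equals the max flow.
Path Res→Out (+1); total 1.
Path Res→TankA→Out (+1); total 2.
Path Res→P1→Out (+1); total 3.
No residual Res→Out path; max flow = 3.
Certifying cut of size 3: {Res→Out, Res→P1, Res→TankA}.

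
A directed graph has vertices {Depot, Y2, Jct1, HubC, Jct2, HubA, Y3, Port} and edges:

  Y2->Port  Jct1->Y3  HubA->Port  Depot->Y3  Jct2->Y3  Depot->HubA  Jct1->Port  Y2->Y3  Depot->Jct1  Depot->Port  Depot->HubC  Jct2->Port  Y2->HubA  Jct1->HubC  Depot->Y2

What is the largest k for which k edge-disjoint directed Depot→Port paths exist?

4

Assign every edge capacity 1; by Menger, the answer equals the max flow.
Path Depot→Port (+1); total 1.
Path Depot→Y2→Port (+1); total 2.
Path Depot→Jct1→Port (+1); total 3.
Path Depot→HubA→Port (+1); total 4.
No residual Depot→Port path; max flow = 4.
Certifying cut of size 4: {Depot→HubA, Depot→Jct1, Depot→Port, Depot→Y2}.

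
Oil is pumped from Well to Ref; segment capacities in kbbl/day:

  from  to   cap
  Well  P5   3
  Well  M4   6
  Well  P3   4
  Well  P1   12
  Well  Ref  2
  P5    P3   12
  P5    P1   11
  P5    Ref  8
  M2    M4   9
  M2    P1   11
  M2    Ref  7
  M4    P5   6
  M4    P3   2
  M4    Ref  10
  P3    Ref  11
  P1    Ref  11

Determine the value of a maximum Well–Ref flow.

Augment Well→Ref: bottleneck 2, flow now 2.
Augment Well→P5→Ref: bottleneck 3, flow now 5.
Augment Well→M4→Ref: bottleneck 6, flow now 11.
Augment Well→P3→Ref: bottleneck 4, flow now 15.
Augment Well→P1→Ref: bottleneck 11, flow now 26.
No augmenting path remains; maximum flow = 26.
In the residual graph, reachable from Well: {Well, P1}.
Min-cut edges: Well→P5 (3), Well→M4 (6), Well→P3 (4), Well→Ref (2), P1→Ref (11); capacity 3 + 6 + 4 + 2 + 11 = 26.
This cut is saturated, so no flow can exceed 26.

26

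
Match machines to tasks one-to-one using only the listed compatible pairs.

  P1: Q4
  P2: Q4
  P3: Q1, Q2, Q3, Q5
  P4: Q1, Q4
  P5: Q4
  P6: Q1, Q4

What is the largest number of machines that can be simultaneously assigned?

3

Unit-capacity flow: source→left, listed edges, right→sink; max matching = max flow.
Augmenting path P1→Q4 (+1); matched 1.
Augmenting path P3→Q1 (+1); matched 2.
Augmenting path P4→Q1→P3→Q2 (+1); matched 3.
No augmenting path remains; maximum matching = 3.
König certificate: {P3, Q1, Q4} is a vertex cover of size 3 (every listed pair touches it), so no matching can be larger.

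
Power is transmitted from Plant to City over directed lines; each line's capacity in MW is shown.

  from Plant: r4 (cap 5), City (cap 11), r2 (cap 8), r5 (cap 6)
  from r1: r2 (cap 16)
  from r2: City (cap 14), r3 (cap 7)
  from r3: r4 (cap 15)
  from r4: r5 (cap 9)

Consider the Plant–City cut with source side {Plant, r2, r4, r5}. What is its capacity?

32

Edges leaving {Plant, r2, r4, r5}: Plant→City (11), r2→r3 (7), r2→City (14).
Cut capacity = 11 + 7 + 14 = 32.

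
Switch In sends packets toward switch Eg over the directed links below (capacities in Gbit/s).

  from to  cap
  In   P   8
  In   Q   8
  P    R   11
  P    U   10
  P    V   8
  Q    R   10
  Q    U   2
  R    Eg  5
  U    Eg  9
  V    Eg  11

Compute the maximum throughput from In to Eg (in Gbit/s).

15

Augment In→P→R→Eg: bottleneck 5, flow now 5.
Augment In→P→U→Eg: bottleneck 3, flow now 8.
Augment In→Q→U→Eg: bottleneck 2, flow now 10.
Augment In→Q→R→P→U→Eg: bottleneck 4, flow now 14. (uses reverse residual edge)
Augment In→Q→R→P→V→Eg: bottleneck 1, flow now 15. (uses reverse residual edge)
No augmenting path remains; maximum flow = 15.
In the residual graph, reachable from In: {In, Q, R}.
Min-cut edges: In→P (8), Q→U (2), R→Eg (5); capacity 8 + 2 + 5 = 15.
This cut is saturated, so no flow can exceed 15.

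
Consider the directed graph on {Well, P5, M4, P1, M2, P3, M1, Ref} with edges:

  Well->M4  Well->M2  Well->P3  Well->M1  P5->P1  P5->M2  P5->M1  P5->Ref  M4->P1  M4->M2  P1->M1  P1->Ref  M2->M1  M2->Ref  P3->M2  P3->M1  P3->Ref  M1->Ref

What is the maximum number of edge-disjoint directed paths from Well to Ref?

Assign every edge capacity 1; by Menger, the answer equals the max flow.
Path Well→M2→Ref (+1); total 1.
Path Well→P3→Ref (+1); total 2.
Path Well→M1→Ref (+1); total 3.
Path Well→M4→P1→Ref (+1); total 4.
No residual Well→Ref path; max flow = 4.
Certifying cut of size 4: {Well→M1, Well→M2, Well→M4, Well→P3}.

4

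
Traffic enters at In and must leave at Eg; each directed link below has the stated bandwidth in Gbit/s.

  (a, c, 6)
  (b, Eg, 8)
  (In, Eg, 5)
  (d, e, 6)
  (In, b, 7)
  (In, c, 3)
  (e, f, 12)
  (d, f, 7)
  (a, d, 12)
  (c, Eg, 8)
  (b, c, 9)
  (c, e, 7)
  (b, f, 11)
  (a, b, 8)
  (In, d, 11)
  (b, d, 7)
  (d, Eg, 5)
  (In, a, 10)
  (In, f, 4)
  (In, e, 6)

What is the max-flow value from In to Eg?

26

Augment In→Eg: bottleneck 5, flow now 5.
Augment In→b→Eg: bottleneck 7, flow now 12.
Augment In→c→Eg: bottleneck 3, flow now 15.
Augment In→d→Eg: bottleneck 5, flow now 20.
Augment In→a→b→Eg: bottleneck 1, flow now 21.
Augment In→a→c→Eg: bottleneck 5, flow now 26.
No augmenting path remains; maximum flow = 26.
In the residual graph, reachable from In: {In, a, b, c, d, e, f}.
Min-cut edges: In→Eg (5), b→Eg (8), c→Eg (8), d→Eg (5); capacity 5 + 8 + 8 + 5 = 26.
This cut is saturated, so no flow can exceed 26.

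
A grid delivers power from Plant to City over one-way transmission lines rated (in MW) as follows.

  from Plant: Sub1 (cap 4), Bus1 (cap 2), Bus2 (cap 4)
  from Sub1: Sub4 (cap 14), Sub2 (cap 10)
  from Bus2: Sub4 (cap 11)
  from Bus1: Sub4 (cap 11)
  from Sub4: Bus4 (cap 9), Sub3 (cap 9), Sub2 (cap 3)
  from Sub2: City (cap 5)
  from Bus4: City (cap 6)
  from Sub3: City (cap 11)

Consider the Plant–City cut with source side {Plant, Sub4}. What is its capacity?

Edges leaving {Plant, Sub4}: Plant→Sub1 (4), Plant→Bus2 (4), Plant→Bus1 (2), Sub4→Sub2 (3), Sub4→Bus4 (9), Sub4→Sub3 (9).
Cut capacity = 4 + 4 + 2 + 3 + 9 + 9 = 31.

31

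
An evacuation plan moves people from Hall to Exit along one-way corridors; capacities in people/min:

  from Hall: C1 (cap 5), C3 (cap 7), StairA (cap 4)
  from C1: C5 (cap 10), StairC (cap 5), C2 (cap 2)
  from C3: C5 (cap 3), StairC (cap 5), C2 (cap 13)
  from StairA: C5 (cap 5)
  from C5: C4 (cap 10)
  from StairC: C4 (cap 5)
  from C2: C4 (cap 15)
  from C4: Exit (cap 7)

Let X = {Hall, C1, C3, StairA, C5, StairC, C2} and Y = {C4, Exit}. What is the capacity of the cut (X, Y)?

30

Edges leaving {Hall, C1, C3, StairA, C5, StairC, C2}: C5→C4 (10), StairC→C4 (5), C2→C4 (15).
Cut capacity = 10 + 5 + 15 = 30.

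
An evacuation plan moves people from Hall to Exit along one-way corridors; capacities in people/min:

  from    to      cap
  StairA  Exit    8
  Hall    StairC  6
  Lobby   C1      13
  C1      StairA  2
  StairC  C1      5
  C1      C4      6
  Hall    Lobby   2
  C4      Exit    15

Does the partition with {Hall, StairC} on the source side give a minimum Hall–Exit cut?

Yes — it is a minimum cut (capacity 7).

Given cut capacity: 2 + 5 = 7.
Augment Hall→Lobby→C1→StairA→Exit: bottleneck 2, flow now 2.
Augment Hall→StairC→C1→C4→Exit: bottleneck 5, flow now 7.
No augmenting path remains; maximum flow = 7.
Cut capacity 7 equals the max flow, so it is a minimum cut.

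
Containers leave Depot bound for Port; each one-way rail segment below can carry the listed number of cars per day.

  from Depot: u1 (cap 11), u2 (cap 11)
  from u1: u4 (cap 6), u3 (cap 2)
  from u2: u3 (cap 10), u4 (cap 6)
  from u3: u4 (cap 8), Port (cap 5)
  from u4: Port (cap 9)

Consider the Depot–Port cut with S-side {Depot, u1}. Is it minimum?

No — its capacity is 19, but the minimum cut has capacity 14.

Given cut capacity: 11 + 2 + 6 = 19.
Augment Depot→u1→u3→Port: bottleneck 2, flow now 2.
Augment Depot→u1→u4→Port: bottleneck 6, flow now 8.
Augment Depot→u2→u3→Port: bottleneck 3, flow now 11.
Augment Depot→u2→u4→Port: bottleneck 3, flow now 14.
No augmenting path remains; maximum flow = 14.
In the residual graph, reachable from Depot: {Depot, u1, u2, u3, u4}.
Min-cut edges: u3→Port (5), u4→Port (9); capacity 5 + 9 = 14.
Cut capacity 19 exceeds the max flow 14, so it is not minimum.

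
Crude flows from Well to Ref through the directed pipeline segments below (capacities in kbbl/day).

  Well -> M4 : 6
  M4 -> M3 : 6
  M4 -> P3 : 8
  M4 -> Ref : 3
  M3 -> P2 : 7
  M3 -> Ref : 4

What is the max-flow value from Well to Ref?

Augment Well→M4→Ref: bottleneck 3, flow now 3.
Augment Well→M4→M3→Ref: bottleneck 3, flow now 6.
No augmenting path remains; maximum flow = 6.
In the residual graph, reachable from Well: {Well}.
Min-cut edges: Well→M4 (6); capacity 6 = 6.
This cut is saturated, so no flow can exceed 6.

6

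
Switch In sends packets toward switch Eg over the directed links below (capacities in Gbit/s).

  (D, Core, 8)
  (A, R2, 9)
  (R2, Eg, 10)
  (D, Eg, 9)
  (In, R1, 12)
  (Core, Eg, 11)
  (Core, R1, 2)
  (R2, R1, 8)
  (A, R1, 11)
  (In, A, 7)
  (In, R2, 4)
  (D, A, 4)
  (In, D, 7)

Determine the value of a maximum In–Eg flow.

Augment In→D→Eg: bottleneck 7, flow now 7.
Augment In→R2→Eg: bottleneck 4, flow now 11.
Augment In→A→R2→Eg: bottleneck 6, flow now 17.
No augmenting path remains; maximum flow = 17.
In the residual graph, reachable from In: {In, A, R2, R1}.
Min-cut edges: In→D (7), R2→Eg (10); capacity 7 + 10 = 17.
This cut is saturated, so no flow can exceed 17.

17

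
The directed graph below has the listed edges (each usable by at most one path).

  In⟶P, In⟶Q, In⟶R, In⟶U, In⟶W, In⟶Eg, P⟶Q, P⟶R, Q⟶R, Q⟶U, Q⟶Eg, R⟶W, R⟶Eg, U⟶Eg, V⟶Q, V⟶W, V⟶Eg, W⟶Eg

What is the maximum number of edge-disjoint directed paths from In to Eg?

Assign every edge capacity 1; by Menger, the answer equals the max flow.
Path In→Eg (+1); total 1.
Path In→Q→Eg (+1); total 2.
Path In→R→Eg (+1); total 3.
Path In→U→Eg (+1); total 4.
Path In→W→Eg (+1); total 5.
No residual In→Eg path; max flow = 5.
Certifying cut of size 5: {In→Eg, Q→Eg, R→Eg, U→Eg, W→Eg}.

5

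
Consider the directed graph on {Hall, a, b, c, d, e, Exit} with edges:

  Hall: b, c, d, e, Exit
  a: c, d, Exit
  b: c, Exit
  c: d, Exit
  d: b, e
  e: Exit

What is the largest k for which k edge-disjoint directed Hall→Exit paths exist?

4

Assign every edge capacity 1; by Menger, the answer equals the max flow.
Path Hall→Exit (+1); total 1.
Path Hall→b→Exit (+1); total 2.
Path Hall→c→Exit (+1); total 3.
Path Hall→e→Exit (+1); total 4.
No residual Hall→Exit path; max flow = 4.
Certifying cut of size 4: {Hall→Exit, b→Exit, c→Exit, e→Exit}.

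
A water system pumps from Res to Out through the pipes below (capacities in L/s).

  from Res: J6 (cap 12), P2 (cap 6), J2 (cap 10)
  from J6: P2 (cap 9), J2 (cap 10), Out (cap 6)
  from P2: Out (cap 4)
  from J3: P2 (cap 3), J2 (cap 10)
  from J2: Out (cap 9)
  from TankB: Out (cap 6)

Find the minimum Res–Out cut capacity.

19

Augment Res→J6→Out: bottleneck 6, flow now 6.
Augment Res→P2→Out: bottleneck 4, flow now 10.
Augment Res→J2→Out: bottleneck 9, flow now 19.
No augmenting path remains; maximum flow = 19.
By max-flow min-cut, the minimum cut capacity equals the max flow.
In the residual graph, reachable from Res: {Res, J6, P2, J2}.
Min-cut edges: J6→Out (6), P2→Out (4), J2→Out (9); capacity 6 + 4 + 9 = 19.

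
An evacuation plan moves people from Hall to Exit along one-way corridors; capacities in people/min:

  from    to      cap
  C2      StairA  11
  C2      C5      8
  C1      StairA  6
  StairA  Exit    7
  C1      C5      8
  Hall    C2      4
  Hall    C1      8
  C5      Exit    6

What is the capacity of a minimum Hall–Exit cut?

Augment Hall→C1→C5→Exit: bottleneck 6, flow now 6.
Augment Hall→C1→StairA→Exit: bottleneck 2, flow now 8.
Augment Hall→C2→StairA→Exit: bottleneck 4, flow now 12.
No augmenting path remains; maximum flow = 12.
By max-flow min-cut, the minimum cut capacity equals the max flow.
In the residual graph, reachable from Hall: {Hall}.
Min-cut edges: Hall→C1 (8), Hall→C2 (4); capacity 8 + 4 = 12.

12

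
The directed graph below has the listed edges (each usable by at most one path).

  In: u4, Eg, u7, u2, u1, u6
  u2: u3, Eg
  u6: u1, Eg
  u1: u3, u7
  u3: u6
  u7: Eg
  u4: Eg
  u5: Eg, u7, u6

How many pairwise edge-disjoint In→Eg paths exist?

Assign every edge capacity 1; by Menger, the answer equals the max flow.
Path In→Eg (+1); total 1.
Path In→u2→Eg (+1); total 2.
Path In→u4→Eg (+1); total 3.
Path In→u6→Eg (+1); total 4.
Path In→u7→Eg (+1); total 5.
No residual In→Eg path; max flow = 5.
Certifying cut of size 5: {In→Eg, In→u2, In→u4, u6→Eg, u7→Eg}.

5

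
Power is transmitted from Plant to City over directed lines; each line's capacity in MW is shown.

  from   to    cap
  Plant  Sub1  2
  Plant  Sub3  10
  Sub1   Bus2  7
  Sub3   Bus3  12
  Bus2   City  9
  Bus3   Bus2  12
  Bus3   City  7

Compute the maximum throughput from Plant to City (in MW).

Augment Plant→Sub1→Bus2→City: bottleneck 2, flow now 2.
Augment Plant→Sub3→Bus3→City: bottleneck 7, flow now 9.
Augment Plant→Sub3→Bus3→Bus2→City: bottleneck 3, flow now 12.
No augmenting path remains; maximum flow = 12.
In the residual graph, reachable from Plant: {Plant}.
Min-cut edges: Plant→Sub1 (2), Plant→Sub3 (10); capacity 2 + 10 = 12.
This cut is saturated, so no flow can exceed 12.

12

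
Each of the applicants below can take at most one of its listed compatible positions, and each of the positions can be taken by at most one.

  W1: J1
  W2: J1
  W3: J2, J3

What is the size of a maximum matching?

2

Unit-capacity flow: source→left, listed edges, right→sink; max matching = max flow.
Augmenting path W1→J1 (+1); matched 1.
Augmenting path W3→J2 (+1); matched 2.
No augmenting path remains; maximum matching = 2.
König certificate: {W3, J1} is a vertex cover of size 2 (every listed pair touches it), so no matching can be larger.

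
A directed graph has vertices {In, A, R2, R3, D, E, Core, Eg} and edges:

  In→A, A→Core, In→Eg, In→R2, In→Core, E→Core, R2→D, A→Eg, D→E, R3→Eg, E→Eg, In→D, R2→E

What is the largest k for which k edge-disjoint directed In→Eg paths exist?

3

Assign every edge capacity 1; by Menger, the answer equals the max flow.
Path In→Eg (+1); total 1.
Path In→A→Eg (+1); total 2.
Path In→R2→E→Eg (+1); total 3.
No residual In→Eg path; max flow = 3.
Certifying cut of size 3: {E→Eg, In→A, In→Eg}.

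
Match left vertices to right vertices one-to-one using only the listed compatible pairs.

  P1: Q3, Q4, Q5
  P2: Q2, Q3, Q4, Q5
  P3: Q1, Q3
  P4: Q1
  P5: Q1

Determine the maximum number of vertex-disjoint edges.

4

Unit-capacity flow: source→left, listed edges, right→sink; max matching = max flow.
Augmenting path P1→Q3 (+1); matched 1.
Augmenting path P2→Q2 (+1); matched 2.
Augmenting path P3→Q1 (+1); matched 3.
Augmenting path P4→Q1→P3→Q3→P1→Q4 (+1); matched 4.
No augmenting path remains; maximum matching = 4.
König certificate: {P1, P2, P3, Q1} is a vertex cover of size 4 (every listed pair touches it), so no matching can be larger.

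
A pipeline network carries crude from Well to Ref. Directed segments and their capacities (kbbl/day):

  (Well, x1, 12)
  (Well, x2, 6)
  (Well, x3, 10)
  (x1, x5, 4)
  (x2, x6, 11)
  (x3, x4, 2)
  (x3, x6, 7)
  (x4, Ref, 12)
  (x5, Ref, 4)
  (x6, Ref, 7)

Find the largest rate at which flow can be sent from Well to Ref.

13

Augment Well→x1→x5→Ref: bottleneck 4, flow now 4.
Augment Well→x2→x6→Ref: bottleneck 6, flow now 10.
Augment Well→x3→x4→Ref: bottleneck 2, flow now 12.
Augment Well→x3→x6→Ref: bottleneck 1, flow now 13.
No augmenting path remains; maximum flow = 13.
In the residual graph, reachable from Well: {Well, x1, x2, x3, x6}.
Min-cut edges: x1→x5 (4), x3→x4 (2), x6→Ref (7); capacity 4 + 2 + 7 = 13.
This cut is saturated, so no flow can exceed 13.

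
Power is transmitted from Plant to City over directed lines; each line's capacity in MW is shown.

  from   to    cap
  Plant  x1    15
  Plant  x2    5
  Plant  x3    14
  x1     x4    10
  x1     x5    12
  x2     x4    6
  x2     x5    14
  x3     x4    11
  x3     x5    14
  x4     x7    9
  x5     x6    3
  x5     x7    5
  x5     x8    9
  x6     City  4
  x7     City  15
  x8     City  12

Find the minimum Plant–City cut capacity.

26

Augment Plant→x1→x4→x7→City: bottleneck 9, flow now 9.
Augment Plant→x1→x5→x6→City: bottleneck 3, flow now 12.
Augment Plant→x1→x5→x7→City: bottleneck 3, flow now 15.
Augment Plant→x2→x5→x7→City: bottleneck 2, flow now 17.
Augment Plant→x2→x5→x8→City: bottleneck 3, flow now 20.
Augment Plant→x3→x5→x8→City: bottleneck 6, flow now 26.
No augmenting path remains; maximum flow = 26.
By max-flow min-cut, the minimum cut capacity equals the max flow.
In the residual graph, reachable from Plant: {Plant, x1, x2, x3, x4, x5}.
Min-cut edges: x4→x7 (9), x5→x6 (3), x5→x7 (5), x5→x8 (9); capacity 9 + 3 + 5 + 9 = 26.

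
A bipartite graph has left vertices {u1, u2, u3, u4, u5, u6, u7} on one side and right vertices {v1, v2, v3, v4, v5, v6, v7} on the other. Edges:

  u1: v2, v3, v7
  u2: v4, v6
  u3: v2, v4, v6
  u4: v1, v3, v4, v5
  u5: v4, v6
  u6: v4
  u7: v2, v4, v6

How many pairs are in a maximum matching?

Unit-capacity flow: source→left, listed edges, right→sink; max matching = max flow.
Augmenting path u1→v2 (+1); matched 1.
Augmenting path u2→v4 (+1); matched 2.
Augmenting path u3→v6 (+1); matched 3.
Augmenting path u4→v1 (+1); matched 4.
Augmenting path u7→v2→u1→v3 (+1); matched 5.
No augmenting path remains; maximum matching = 5.
König certificate: {u1, u4, v2, v4, v6} is a vertex cover of size 5 (every listed pair touches it), so no matching can be larger.

5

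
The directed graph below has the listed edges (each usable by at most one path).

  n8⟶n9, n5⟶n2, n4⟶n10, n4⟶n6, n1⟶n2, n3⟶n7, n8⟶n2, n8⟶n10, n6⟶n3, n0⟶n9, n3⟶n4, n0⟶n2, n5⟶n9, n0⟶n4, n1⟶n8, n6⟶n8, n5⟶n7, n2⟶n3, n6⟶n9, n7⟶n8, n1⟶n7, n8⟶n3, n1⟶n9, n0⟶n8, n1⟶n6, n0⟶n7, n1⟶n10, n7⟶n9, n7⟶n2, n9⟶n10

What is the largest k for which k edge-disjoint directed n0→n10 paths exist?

Assign every edge capacity 1; by Menger, the answer equals the max flow.
Path n0→n4→n10 (+1); total 1.
Path n0→n8→n10 (+1); total 2.
Path n0→n9→n10 (+1); total 3.
No residual n0→n10 path; max flow = 3.
Certifying cut of size 3: {n4→n10, n8→n10, n9→n10}.

3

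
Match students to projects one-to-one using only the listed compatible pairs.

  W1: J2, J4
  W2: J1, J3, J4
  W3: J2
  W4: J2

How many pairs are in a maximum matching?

3

Unit-capacity flow: source→left, listed edges, right→sink; max matching = max flow.
Augmenting path W1→J2 (+1); matched 1.
Augmenting path W2→J1 (+1); matched 2.
Augmenting path W3→J2→W1→J4 (+1); matched 3.
No augmenting path remains; maximum matching = 3.
König certificate: {W1, W2, J2} is a vertex cover of size 3 (every listed pair touches it), so no matching can be larger.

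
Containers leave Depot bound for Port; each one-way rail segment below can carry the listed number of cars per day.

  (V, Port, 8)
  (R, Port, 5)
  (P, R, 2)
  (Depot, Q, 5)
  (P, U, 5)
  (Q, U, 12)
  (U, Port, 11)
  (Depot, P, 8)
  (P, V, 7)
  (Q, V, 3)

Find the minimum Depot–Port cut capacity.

13

Augment Depot→P→R→Port: bottleneck 2, flow now 2.
Augment Depot→P→U→Port: bottleneck 5, flow now 7.
Augment Depot→P→V→Port: bottleneck 1, flow now 8.
Augment Depot→Q→U→Port: bottleneck 5, flow now 13.
No augmenting path remains; maximum flow = 13.
By max-flow min-cut, the minimum cut capacity equals the max flow.
In the residual graph, reachable from Depot: {Depot}.
Min-cut edges: Depot→P (8), Depot→Q (5); capacity 8 + 5 = 13.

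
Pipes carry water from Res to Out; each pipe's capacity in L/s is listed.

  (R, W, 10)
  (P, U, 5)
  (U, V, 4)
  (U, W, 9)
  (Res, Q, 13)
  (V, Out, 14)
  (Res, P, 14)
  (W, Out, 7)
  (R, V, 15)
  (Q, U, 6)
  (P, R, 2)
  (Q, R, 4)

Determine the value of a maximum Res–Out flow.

17

Augment Res→P→R→V→Out: bottleneck 2, flow now 2.
Augment Res→P→U→V→Out: bottleneck 4, flow now 6.
Augment Res→P→U→W→Out: bottleneck 1, flow now 7.
Augment Res→Q→R→V→Out: bottleneck 4, flow now 11.
Augment Res→Q→U→W→Out: bottleneck 6, flow now 17.
No augmenting path remains; maximum flow = 17.
In the residual graph, reachable from Res: {Res, P, Q}.
Min-cut edges: P→R (2), P→U (5), Q→R (4), Q→U (6); capacity 2 + 5 + 4 + 6 = 17.
This cut is saturated, so no flow can exceed 17.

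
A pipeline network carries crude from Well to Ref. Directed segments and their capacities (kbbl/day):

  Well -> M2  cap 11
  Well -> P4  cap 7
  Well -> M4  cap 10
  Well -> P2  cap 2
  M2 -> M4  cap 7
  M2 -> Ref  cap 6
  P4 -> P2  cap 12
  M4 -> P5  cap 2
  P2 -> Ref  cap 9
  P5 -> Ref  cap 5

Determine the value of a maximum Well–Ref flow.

Augment Well→M2→Ref: bottleneck 6, flow now 6.
Augment Well→P2→Ref: bottleneck 2, flow now 8.
Augment Well→P4→P2→Ref: bottleneck 7, flow now 15.
Augment Well→M4→P5→Ref: bottleneck 2, flow now 17.
No augmenting path remains; maximum flow = 17.
In the residual graph, reachable from Well: {Well, M2, M4}.
Min-cut edges: Well→P4 (7), Well→P2 (2), M2→Ref (6), M4→P5 (2); capacity 7 + 2 + 6 + 2 = 17.
This cut is saturated, so no flow can exceed 17.

17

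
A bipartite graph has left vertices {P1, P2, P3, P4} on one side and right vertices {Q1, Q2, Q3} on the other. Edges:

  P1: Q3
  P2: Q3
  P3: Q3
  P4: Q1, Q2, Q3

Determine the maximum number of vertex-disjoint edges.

Unit-capacity flow: source→left, listed edges, right→sink; max matching = max flow.
Augmenting path P1→Q3 (+1); matched 1.
Augmenting path P4→Q1 (+1); matched 2.
No augmenting path remains; maximum matching = 2.
König certificate: {P4, Q3} is a vertex cover of size 2 (every listed pair touches it), so no matching can be larger.

2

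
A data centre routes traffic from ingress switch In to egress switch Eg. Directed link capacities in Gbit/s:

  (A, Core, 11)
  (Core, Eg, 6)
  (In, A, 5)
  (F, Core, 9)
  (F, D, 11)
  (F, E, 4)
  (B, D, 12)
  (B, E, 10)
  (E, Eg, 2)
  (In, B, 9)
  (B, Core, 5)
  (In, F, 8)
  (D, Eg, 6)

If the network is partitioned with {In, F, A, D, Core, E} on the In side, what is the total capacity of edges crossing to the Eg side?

Edges leaving {In, F, A, D, Core, E}: In→B (9), D→Eg (6), Core→Eg (6), E→Eg (2).
Cut capacity = 9 + 6 + 6 + 2 = 23.

23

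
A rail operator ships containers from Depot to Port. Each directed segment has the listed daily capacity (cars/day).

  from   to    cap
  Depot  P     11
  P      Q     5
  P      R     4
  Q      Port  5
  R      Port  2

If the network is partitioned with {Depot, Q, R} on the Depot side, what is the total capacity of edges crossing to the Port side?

18

Edges leaving {Depot, Q, R}: Depot→P (11), Q→Port (5), R→Port (2).
Cut capacity = 11 + 5 + 2 = 18.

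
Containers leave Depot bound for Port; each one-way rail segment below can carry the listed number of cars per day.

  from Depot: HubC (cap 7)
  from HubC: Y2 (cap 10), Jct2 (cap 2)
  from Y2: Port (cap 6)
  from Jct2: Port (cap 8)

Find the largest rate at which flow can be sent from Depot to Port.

Augment Depot→HubC→Y2→Port: bottleneck 6, flow now 6.
Augment Depot→HubC→Jct2→Port: bottleneck 1, flow now 7.
No augmenting path remains; maximum flow = 7.
In the residual graph, reachable from Depot: {Depot}.
Min-cut edges: Depot→HubC (7); capacity 7 = 7.
This cut is saturated, so no flow can exceed 7.

7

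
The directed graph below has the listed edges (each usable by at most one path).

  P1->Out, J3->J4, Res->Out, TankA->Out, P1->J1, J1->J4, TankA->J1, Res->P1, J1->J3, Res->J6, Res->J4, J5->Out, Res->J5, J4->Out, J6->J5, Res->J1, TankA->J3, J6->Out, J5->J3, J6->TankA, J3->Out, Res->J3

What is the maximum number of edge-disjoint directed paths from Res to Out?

6

Assign every edge capacity 1; by Menger, the answer equals the max flow.
Path Res→Out (+1); total 1.
Path Res→J6→Out (+1); total 2.
Path Res→J5→Out (+1); total 3.
Path Res→P1→Out (+1); total 4.
Path Res→J3→Out (+1); total 5.
Path Res→J4→Out (+1); total 6.
No residual Res→Out path; max flow = 6.
Certifying cut of size 6: {J3→Out, J4→Out, Res→J5, Res→J6, Res→Out, Res→P1}.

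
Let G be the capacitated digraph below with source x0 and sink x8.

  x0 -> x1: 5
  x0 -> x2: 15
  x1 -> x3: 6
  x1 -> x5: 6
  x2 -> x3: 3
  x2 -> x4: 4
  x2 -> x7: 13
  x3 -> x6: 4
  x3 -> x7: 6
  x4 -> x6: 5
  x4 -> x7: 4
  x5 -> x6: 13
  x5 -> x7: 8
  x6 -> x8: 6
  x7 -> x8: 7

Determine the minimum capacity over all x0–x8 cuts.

13

Augment x0→x2→x7→x8: bottleneck 7, flow now 7.
Augment x0→x1→x3→x6→x8: bottleneck 4, flow now 11.
Augment x0→x1→x5→x6→x8: bottleneck 1, flow now 12.
Augment x0→x2→x4→x6→x8: bottleneck 1, flow now 13.
No augmenting path remains; maximum flow = 13.
By max-flow min-cut, the minimum cut capacity equals the max flow.
In the residual graph, reachable from x0: {x0, x1, x2, x3, x4, x5, x6, x7}.
Min-cut edges: x6→x8 (6), x7→x8 (7); capacity 6 + 7 = 13.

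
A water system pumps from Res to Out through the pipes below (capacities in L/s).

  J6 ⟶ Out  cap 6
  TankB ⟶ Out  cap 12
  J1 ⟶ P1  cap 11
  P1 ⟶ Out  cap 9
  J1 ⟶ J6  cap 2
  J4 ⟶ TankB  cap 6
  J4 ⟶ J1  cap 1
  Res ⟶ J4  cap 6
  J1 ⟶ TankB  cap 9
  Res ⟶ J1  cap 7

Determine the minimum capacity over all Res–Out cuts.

Augment Res→J1→J6→Out: bottleneck 2, flow now 2.
Augment Res→J1→P1→Out: bottleneck 5, flow now 7.
Augment Res→J4→TankB→Out: bottleneck 6, flow now 13.
No augmenting path remains; maximum flow = 13.
By max-flow min-cut, the minimum cut capacity equals the max flow.
In the residual graph, reachable from Res: {Res}.
Min-cut edges: Res→J1 (7), Res→J4 (6); capacity 7 + 6 = 13.

13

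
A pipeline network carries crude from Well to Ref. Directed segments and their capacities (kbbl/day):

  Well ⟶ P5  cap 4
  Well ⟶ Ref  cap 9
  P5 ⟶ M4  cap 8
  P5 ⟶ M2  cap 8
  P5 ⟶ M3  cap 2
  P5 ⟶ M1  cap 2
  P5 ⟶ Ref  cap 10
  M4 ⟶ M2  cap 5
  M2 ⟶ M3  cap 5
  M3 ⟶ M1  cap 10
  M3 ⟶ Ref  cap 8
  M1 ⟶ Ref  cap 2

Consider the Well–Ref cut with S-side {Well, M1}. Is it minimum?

No — its capacity is 15, but the minimum cut has capacity 13.

Given cut capacity: 4 + 9 + 2 = 15.
Augment Well→Ref: bottleneck 9, flow now 9.
Augment Well→P5→Ref: bottleneck 4, flow now 13.
No augmenting path remains; maximum flow = 13.
In the residual graph, reachable from Well: {Well}.
Min-cut edges: Well→P5 (4), Well→Ref (9); capacity 4 + 9 = 13.
Cut capacity 15 exceeds the max flow 13, so it is not minimum.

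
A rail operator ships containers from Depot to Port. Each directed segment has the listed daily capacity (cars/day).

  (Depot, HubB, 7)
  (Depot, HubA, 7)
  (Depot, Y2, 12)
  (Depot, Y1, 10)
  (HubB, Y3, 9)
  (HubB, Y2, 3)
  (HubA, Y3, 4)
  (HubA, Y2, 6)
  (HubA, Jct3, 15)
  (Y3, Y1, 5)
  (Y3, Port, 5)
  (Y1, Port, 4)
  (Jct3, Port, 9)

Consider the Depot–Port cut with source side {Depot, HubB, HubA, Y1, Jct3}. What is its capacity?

Edges leaving {Depot, HubB, HubA, Y1, Jct3}: Depot→Y2 (12), HubB→Y3 (9), HubB→Y2 (3), HubA→Y3 (4), HubA→Y2 (6), Y1→Port (4), Jct3→Port (9).
Cut capacity = 12 + 9 + 3 + 4 + 6 + 4 + 9 = 47.

47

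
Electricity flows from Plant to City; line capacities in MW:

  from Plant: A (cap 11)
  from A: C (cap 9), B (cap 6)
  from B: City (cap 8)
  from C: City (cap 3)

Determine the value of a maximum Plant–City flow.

Augment Plant→A→B→City: bottleneck 6, flow now 6.
Augment Plant→A→C→City: bottleneck 3, flow now 9.
No augmenting path remains; maximum flow = 9.
In the residual graph, reachable from Plant: {Plant, A, C}.
Min-cut edges: A→B (6), C→City (3); capacity 6 + 3 = 9.
This cut is saturated, so no flow can exceed 9.

9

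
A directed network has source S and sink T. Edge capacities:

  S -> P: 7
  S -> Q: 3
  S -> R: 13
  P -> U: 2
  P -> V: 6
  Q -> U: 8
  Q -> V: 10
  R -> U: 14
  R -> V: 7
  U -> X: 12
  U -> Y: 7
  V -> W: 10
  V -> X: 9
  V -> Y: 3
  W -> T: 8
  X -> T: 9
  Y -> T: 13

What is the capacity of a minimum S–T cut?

Augment S→P→U→X→T: bottleneck 2, flow now 2.
Augment S→P→V→W→T: bottleneck 5, flow now 7.
Augment S→Q→U→X→T: bottleneck 3, flow now 10.
Augment S→R→U→X→T: bottleneck 4, flow now 14.
Augment S→R→U→Y→T: bottleneck 7, flow now 21.
Augment S→R→V→W→T: bottleneck 2, flow now 23.
No augmenting path remains; maximum flow = 23.
By max-flow min-cut, the minimum cut capacity equals the max flow.
In the residual graph, reachable from S: {S}.
Min-cut edges: S→P (7), S→Q (3), S→R (13); capacity 7 + 3 + 13 = 23.

23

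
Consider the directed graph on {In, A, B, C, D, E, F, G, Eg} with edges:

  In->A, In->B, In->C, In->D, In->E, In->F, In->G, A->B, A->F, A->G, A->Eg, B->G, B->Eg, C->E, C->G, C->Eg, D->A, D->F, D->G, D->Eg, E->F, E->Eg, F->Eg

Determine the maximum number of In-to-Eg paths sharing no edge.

6

Assign every edge capacity 1; by Menger, the answer equals the max flow.
Path In→A→Eg (+1); total 1.
Path In→B→Eg (+1); total 2.
Path In→C→Eg (+1); total 3.
Path In→D→Eg (+1); total 4.
Path In→E→Eg (+1); total 5.
Path In→F→Eg (+1); total 6.
No residual In→Eg path; max flow = 6.
Certifying cut of size 6: {In→A, In→B, In→C, In→D, In→E, In→F}.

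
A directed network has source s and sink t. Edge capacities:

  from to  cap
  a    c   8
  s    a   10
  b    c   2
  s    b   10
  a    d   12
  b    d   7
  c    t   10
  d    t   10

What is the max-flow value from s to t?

19

Augment s→a→c→t: bottleneck 8, flow now 8.
Augment s→a→d→t: bottleneck 2, flow now 10.
Augment s→b→c→t: bottleneck 2, flow now 12.
Augment s→b→d→t: bottleneck 7, flow now 19.
No augmenting path remains; maximum flow = 19.
In the residual graph, reachable from s: {s, b}.
Min-cut edges: s→a (10), b→c (2), b→d (7); capacity 10 + 2 + 7 = 19.
This cut is saturated, so no flow can exceed 19.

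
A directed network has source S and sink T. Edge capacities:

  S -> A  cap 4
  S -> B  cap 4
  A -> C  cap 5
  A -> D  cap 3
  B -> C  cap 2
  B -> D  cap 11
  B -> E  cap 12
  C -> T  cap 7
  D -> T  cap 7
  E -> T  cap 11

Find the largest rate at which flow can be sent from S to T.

8

Augment S→A→C→T: bottleneck 4, flow now 4.
Augment S→B→C→T: bottleneck 2, flow now 6.
Augment S→B→D→T: bottleneck 2, flow now 8.
No augmenting path remains; maximum flow = 8.
In the residual graph, reachable from S: {S}.
Min-cut edges: S→A (4), S→B (4); capacity 4 + 4 = 8.
This cut is saturated, so no flow can exceed 8.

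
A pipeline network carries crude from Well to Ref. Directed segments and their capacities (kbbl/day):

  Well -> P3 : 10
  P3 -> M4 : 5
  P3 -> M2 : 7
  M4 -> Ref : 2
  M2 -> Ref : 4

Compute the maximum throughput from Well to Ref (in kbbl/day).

6

Augment Well→P3→M4→Ref: bottleneck 2, flow now 2.
Augment Well→P3→M2→Ref: bottleneck 4, flow now 6.
No augmenting path remains; maximum flow = 6.
In the residual graph, reachable from Well: {Well, P3, M4, M2}.
Min-cut edges: M4→Ref (2), M2→Ref (4); capacity 2 + 4 = 6.
This cut is saturated, so no flow can exceed 6.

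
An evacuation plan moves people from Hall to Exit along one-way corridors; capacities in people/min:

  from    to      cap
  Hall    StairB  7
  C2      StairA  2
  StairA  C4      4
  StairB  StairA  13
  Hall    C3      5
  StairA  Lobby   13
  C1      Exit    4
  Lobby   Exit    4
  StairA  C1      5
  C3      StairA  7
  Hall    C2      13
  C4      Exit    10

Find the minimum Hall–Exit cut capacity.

12

Augment Hall→C3→StairA→C4→Exit: bottleneck 4, flow now 4.
Augment Hall→C3→StairA→C1→Exit: bottleneck 1, flow now 5.
Augment Hall→C2→StairA→C1→Exit: bottleneck 2, flow now 7.
Augment Hall→StairB→StairA→C1→Exit: bottleneck 1, flow now 8.
Augment Hall→StairB→StairA→Lobby→Exit: bottleneck 4, flow now 12.
No augmenting path remains; maximum flow = 12.
By max-flow min-cut, the minimum cut capacity equals the max flow.
In the residual graph, reachable from Hall: {Hall, C3, C2, StairB, StairA, C1, Lobby}.
Min-cut edges: StairA→C4 (4), C1→Exit (4), Lobby→Exit (4); capacity 4 + 4 + 4 = 12.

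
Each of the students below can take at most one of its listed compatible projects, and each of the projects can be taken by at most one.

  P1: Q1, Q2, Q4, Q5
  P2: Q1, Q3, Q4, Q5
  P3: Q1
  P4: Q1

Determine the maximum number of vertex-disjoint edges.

Unit-capacity flow: source→left, listed edges, right→sink; max matching = max flow.
Augmenting path P1→Q1 (+1); matched 1.
Augmenting path P2→Q3 (+1); matched 2.
Augmenting path P3→Q1→P1→Q2 (+1); matched 3.
No augmenting path remains; maximum matching = 3.
König certificate: {P1, P2, Q1} is a vertex cover of size 3 (every listed pair touches it), so no matching can be larger.

3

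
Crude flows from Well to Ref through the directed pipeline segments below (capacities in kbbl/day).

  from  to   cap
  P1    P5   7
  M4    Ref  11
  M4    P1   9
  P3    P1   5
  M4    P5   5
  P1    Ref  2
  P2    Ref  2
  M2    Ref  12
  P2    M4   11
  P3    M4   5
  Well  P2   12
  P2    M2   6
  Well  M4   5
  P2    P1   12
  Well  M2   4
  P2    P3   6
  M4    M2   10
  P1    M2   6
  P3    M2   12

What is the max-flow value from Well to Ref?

Augment Well→P2→Ref: bottleneck 2, flow now 2.
Augment Well→M4→Ref: bottleneck 5, flow now 7.
Augment Well→M2→Ref: bottleneck 4, flow now 11.
Augment Well→P2→M4→Ref: bottleneck 6, flow now 17.
Augment Well→P2→P1→Ref: bottleneck 2, flow now 19.
Augment Well→P2→M2→Ref: bottleneck 2, flow now 21.
No augmenting path remains; maximum flow = 21.
In the residual graph, reachable from Well: {Well}.
Min-cut edges: Well→P2 (12), Well→M4 (5), Well→M2 (4); capacity 12 + 5 + 4 = 21.
This cut is saturated, so no flow can exceed 21.

21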